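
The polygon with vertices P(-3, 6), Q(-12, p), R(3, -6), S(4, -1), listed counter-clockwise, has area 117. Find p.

-8

The doubled signed area Σ (x_i y_{i+1} − x_{i+1} y_i) is linear in p.
With p=0 it equals 186; the coefficient of p is -6 (from the two edges through Q).
So -6·p + 186 = 2·117 = 234 ⇒ p = -8.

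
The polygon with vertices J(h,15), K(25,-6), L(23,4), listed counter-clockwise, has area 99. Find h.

1

The doubled signed area Σ (x_i y_{i+1} − x_{i+1} y_i) is linear in h.
With h=0 it equals 208; the coefficient of h is -10 (from the two edges through J).
So -10·h + 208 = 2·99 = 198 ⇒ h = 1.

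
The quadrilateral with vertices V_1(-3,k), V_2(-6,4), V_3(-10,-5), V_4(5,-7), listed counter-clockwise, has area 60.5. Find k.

Write out the shoelace sum; only the two edges meeting at V_1 involve k:
2·Area = [(5·k − (-3)·(-7)) + ((-3)·4 − (-6)·k)] + 165
       = 11·k + 132 = 121
⇒ k = -1.

-1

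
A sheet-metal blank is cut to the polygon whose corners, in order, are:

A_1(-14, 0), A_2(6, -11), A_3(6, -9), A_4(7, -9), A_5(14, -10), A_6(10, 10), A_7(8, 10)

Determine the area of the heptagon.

Apply the surveyor's formula: 2A = Σ (x_i·y_{i+1} − x_{i+1}·y_i), indices taken mod 7.
Cross-terms: 154, 12, 9, 56, 240, 20, 140  ⇒  Σ = 631
Area = |Σ|/2 = 315.5.

315.5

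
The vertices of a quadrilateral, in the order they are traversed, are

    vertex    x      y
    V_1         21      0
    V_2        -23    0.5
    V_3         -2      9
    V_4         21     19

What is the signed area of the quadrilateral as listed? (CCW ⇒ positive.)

-410.75

Apply Gauss's area formula: 2A = Σ (x_i·y_{i+1} − x_{i+1}·y_i), indices taken mod 4.
Σ = (10.5) + (-206) + (-227) + (-399) = -821.5
Signed area = Σ/2 = -410.75 (negative ⇒ clockwise traversal).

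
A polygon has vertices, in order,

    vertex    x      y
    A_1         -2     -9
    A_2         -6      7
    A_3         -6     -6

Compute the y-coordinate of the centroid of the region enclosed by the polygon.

Apply the surveyor's formula. First the cross-terms c_i = x_i·y_{i+1} − x_{i+1}·y_i:
  -68, 78, 42  ⇒  2A = 52, A = 26.
Then Σ (y_i + y_{i+1})·c_i = -416, so ȳ = -416 / (6·26) = -8/3.

-8/3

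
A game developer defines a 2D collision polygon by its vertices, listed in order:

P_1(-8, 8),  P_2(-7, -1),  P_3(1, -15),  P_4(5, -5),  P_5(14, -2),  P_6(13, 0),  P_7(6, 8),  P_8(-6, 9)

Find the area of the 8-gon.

278

Σ = (64) + (106) + (70) + (60) + (26) + (104) + (102) + (24) = 556
Area = |Σ|/2 = 278.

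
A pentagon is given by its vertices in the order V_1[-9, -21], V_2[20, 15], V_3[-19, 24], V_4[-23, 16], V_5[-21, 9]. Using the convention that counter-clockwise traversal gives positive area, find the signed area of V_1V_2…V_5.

Apply the shoelace (surveyor's) formula: 2A = Σ (x_i·y_{i+1} − x_{i+1}·y_i), indices taken mod 5.
Σ = (285) + (765) + (248) + (129) + (522) = 1949
Signed area = Σ/2 = 974.5 (positive ⇒ counter-clockwise traversal).

974.5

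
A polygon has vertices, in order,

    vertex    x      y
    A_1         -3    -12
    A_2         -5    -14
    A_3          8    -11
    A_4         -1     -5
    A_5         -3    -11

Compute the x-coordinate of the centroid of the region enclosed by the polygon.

286/291

Apply the shoelace formula. First the cross-terms c_i = x_i·y_{i+1} − x_{i+1}·y_i:
  -18, 167, -51, -4, 3  ⇒  2A = 97, A = 48.5.
Then Σ (x_i + x_{i+1})·c_i = 286, so x̄ = 286 / (6·48.5) = 286/291.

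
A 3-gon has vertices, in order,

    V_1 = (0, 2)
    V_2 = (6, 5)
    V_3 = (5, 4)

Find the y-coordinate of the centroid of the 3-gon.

11/3

Apply the shoelace formula. First the cross-terms c_i = x_i·y_{i+1} − x_{i+1}·y_i:
  -12, -1, 10  ⇒  2A = -3, A = -1.5.
Then Σ (y_i + y_{i+1})·c_i = -33, so ȳ = -33 / (6·(-1.5)) = 11/3.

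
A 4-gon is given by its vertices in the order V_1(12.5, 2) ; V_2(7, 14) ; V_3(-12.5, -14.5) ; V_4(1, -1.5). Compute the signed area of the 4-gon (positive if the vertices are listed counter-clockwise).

144.25

Apply the shoelace (surveyor's) formula: 2A = Σ (x_i·y_{i+1} − x_{i+1}·y_i), indices taken mod 4.
Σ = (161) + (73.5) + (33.25) + (20.75) = 288.5
Signed area = Σ/2 = 144.25 (positive ⇒ counter-clockwise traversal).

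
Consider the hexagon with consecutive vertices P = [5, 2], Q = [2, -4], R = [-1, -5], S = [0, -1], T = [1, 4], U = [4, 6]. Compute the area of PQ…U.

34

Σ = (-24) + (-14) + (1) + (1) + (-10) + (-22) = -68
Area = |Σ|/2 = 34.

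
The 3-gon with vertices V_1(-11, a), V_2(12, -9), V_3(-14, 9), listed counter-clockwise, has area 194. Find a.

-8

The doubled signed area Σ (x_i y_{i+1} − x_{i+1} y_i) is linear in a.
With a=0 it equals 180; the coefficient of a is -26 (from the two edges through V_1).
So -26·a + 180 = 2·194 = 388 ⇒ a = -8.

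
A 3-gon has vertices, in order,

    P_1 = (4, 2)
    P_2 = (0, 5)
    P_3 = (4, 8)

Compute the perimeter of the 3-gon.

|P_1P_2| = √((-4)² + (3)²) = √25 = 5
|P_2P_3| = √((4)² + (3)²) = √25 = 5
|P_3P_1| = √((0)² + (-6)²) = √36 = 6
Perimeter = 5 + 5 + 6 = 16.

16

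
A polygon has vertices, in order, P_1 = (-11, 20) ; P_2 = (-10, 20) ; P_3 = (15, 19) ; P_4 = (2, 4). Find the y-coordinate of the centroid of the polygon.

Apply Gauss's area formula. First the cross-terms c_i = x_i·y_{i+1} − x_{i+1}·y_i:
  -20, -490, 22, 84  ⇒  2A = -404, A = -202.
Then Σ (y_i + y_{i+1})·c_i = -17388, so ȳ = -17388 / (6·(-202)) = 1449/101.

1449/101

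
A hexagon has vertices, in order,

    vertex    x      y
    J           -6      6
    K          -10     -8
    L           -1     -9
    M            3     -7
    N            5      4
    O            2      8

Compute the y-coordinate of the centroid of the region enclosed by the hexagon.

-119/121

Apply the surveyor's formula. First the cross-terms c_i = x_i·y_{i+1} − x_{i+1}·y_i:
  108, 82, 34, 47, 32, 60  ⇒  2A = 363, A = 181.5.
Then Σ (y_i + y_{i+1})·c_i = -1071, so ȳ = -1071 / (6·181.5) = -119/121.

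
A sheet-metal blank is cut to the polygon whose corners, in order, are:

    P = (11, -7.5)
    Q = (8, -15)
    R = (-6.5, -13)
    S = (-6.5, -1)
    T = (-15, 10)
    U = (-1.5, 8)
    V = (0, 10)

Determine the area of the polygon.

Σ = (-105) + (-201.5) + (-78) + (-80) + (-105) + (-15) + (-110) = -694.5
Area = |Σ|/2 = 347.25.

347.25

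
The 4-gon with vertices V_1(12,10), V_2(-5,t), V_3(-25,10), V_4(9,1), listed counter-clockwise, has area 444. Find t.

25

The doubled signed area Σ (x_i y_{i+1} − x_{i+1} y_i) is linear in t.
With t=0 it equals -37; the coefficient of t is 37 (from the two edges through V_2).
So 37·t + -37 = 2·444 = 888 ⇒ t = 25.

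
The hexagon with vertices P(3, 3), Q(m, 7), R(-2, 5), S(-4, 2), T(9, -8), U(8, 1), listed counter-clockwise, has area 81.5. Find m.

2

The doubled signed area Σ (x_i y_{i+1} − x_{i+1} y_i) is linear in m.
With m=0 it equals 159; the coefficient of m is 2 (from the two edges through Q).
So 2·m + 159 = 2·81.5 = 163 ⇒ m = 2.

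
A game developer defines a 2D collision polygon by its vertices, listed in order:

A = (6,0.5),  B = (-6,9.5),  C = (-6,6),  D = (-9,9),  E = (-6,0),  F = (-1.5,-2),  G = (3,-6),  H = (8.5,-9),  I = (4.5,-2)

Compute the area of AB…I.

111.875

Apply the shoelace formula: 2A = Σ (x_i·y_{i+1} − x_{i+1}·y_i), indices taken mod 9.
A→B: (6)(9.5) − (-6)(0.5) = 60
B→C: (-6)(6) − (-6)(9.5) = 21
C→D: (-6)(9) − (-9)(6) = 0
D→E: (-9)(0) − (-6)(9) = 54
E→F: (-6)(-2) − (-1.5)(0) = 12
F→G: (-1.5)(-6) − (3)(-2) = 15
G→H: (3)(-9) − (8.5)(-6) = 24
H→I: (8.5)(-2) − (4.5)(-9) = 23.5
I→A: (4.5)(0.5) − (6)(-2) = 14.25
Σ = 223.75
Area = |Σ|/2 = 111.875.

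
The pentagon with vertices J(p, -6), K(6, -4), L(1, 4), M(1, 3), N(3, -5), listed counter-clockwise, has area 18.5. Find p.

The doubled signed area Σ (x_i y_{i+1} − x_{i+1} y_i) is linear in p.
With p=0 it equals 31; the coefficient of p is 1 (from the two edges through J).
So 1·p + 31 = 2·18.5 = 37 ⇒ p = 6.

6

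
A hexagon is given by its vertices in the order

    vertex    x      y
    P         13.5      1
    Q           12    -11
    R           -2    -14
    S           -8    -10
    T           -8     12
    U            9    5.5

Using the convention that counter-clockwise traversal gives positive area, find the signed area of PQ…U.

Apply Gauss's area formula: 2A = Σ (x_i·y_{i+1} − x_{i+1}·y_i), indices taken mod 6.
Cross-terms: -160.5, -190, -92, -176, -152, -65.25  ⇒  Σ = -835.75
Signed area = Σ/2 = -417.875 (negative ⇒ clockwise traversal).

-417.875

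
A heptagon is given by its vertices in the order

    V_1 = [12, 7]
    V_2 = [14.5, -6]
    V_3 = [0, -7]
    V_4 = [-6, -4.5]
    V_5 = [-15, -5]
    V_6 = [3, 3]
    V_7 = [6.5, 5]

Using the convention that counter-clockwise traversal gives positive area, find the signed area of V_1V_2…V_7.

-201.75

Σ = (-173.5) + (-101.5) + (-42) + (-37.5) + (-30) + (-4.5) + (-14.5) = -403.5
Signed area = Σ/2 = -201.75 (negative ⇒ clockwise traversal).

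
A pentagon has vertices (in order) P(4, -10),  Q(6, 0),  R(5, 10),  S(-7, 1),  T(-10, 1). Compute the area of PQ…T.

147

Cross-terms: 60, 60, 75, 3, 96  ⇒  Σ = 294
Area = |Σ|/2 = 147.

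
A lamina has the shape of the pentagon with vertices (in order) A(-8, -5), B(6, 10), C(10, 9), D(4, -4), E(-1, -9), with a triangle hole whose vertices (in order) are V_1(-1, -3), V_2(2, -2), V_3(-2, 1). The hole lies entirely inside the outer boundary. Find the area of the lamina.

133

Outer boundary:
Σ = (-50) + (-46) + (-76) + (-40) + (-67) = -279
Area = |Σ|/2 = 139.5.
Hole:
Apply the shoelace (surveyor's) formula: 2A = Σ (x_i·y_{i+1} − x_{i+1}·y_i), indices taken mod 3.
Cross-terms: 8, -2, 7  ⇒  Σ = 13
Area = |Σ|/2 = 6.5.
Net area = 139.5 − 6.5 = 133.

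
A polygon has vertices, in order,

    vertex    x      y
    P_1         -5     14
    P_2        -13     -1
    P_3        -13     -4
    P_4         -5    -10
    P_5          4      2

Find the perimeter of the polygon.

|P_1P_2| = √((-8)² + (-15)²) = √289 = 17
|P_2P_3| = √((0)² + (-3)²) = √9 = 3
|P_3P_4| = √((8)² + (-6)²) = √100 = 10
|P_4P_5| = √((9)² + (12)²) = √225 = 15
|P_5P_1| = √((-9)² + (12)²) = √225 = 15
Perimeter = 17 + 3 + 10 + 15 + 15 = 60.

60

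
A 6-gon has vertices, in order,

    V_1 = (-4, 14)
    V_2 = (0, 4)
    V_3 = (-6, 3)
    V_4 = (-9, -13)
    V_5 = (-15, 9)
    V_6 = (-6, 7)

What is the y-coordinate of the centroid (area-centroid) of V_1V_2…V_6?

343/135

Apply the shoelace (surveyor's) formula. First the cross-terms c_i = x_i·y_{i+1} − x_{i+1}·y_i:
  -16, 24, 105, -276, -51, -56  ⇒  2A = -270, A = -135.
Then Σ (y_i + y_{i+1})·c_i = -2058, so ȳ = -2058 / (6·(-135)) = 343/135.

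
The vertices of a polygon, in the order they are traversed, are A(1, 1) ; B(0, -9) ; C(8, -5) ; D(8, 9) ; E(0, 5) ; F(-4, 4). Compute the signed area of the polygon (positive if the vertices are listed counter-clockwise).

Apply Gauss's area formula: 2A = Σ (x_i·y_{i+1} − x_{i+1}·y_i), indices taken mod 6.
A→B: (1)(-9) − (0)(1) = -9
B→C: (0)(-5) − (8)(-9) = 72
C→D: (8)(9) − (8)(-5) = 112
D→E: (8)(5) − (0)(9) = 40
E→F: (0)(4) − (-4)(5) = 20
F→A: (-4)(1) − (1)(4) = -8
Σ = 227
Signed area = Σ/2 = 113.5 (positive ⇒ counter-clockwise traversal).

113.5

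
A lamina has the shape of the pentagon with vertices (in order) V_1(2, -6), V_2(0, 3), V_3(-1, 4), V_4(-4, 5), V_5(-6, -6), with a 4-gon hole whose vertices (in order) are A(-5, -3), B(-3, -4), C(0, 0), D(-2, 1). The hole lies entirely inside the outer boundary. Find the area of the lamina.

50

Outer boundary:
Σ = (6) + (3) + (11) + (54) + (48) = 122
Area = |Σ|/2 = 61.
Hole:
Apply the surveyor's formula: 2A = Σ (x_i·y_{i+1} − x_{i+1}·y_i), indices taken mod 4.
Cross-terms: 11, 0, 0, 11  ⇒  Σ = 22
Area = |Σ|/2 = 11.
Net area = 61 − 11 = 50.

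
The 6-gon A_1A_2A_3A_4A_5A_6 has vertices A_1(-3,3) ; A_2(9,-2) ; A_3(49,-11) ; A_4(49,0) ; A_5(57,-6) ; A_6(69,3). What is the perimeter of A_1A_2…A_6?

162

|A_1A_2| = √((12)² + (-5)²) = √169 = 13
|A_2A_3| = √((40)² + (-9)²) = √1681 = 41
|A_3A_4| = √((0)² + (11)²) = √121 = 11
|A_4A_5| = √((8)² + (-6)²) = √100 = 10
|A_5A_6| = √((12)² + (9)²) = √225 = 15
|A_6A_1| = √((-72)² + (0)²) = √5184 = 72
Perimeter = 13 + 41 + 11 + 10 + 15 + 72 = 162.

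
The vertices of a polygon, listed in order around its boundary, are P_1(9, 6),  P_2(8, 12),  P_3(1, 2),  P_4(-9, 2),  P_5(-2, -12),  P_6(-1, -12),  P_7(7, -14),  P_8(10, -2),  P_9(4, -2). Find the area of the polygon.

Apply the shoelace (surveyor's) formula: 2A = Σ (x_i·y_{i+1} − x_{i+1}·y_i), indices taken mod 9.
P_1→P_2: (9)(12) − (8)(6) = 60
P_2→P_3: (8)(2) − (1)(12) = 4
P_3→P_4: (1)(2) − (-9)(2) = 20
P_4→P_5: (-9)(-12) − (-2)(2) = 112
P_5→P_6: (-2)(-12) − (-1)(-12) = 12
P_6→P_7: (-1)(-14) − (7)(-12) = 98
P_7→P_8: (7)(-2) − (10)(-14) = 126
P_8→P_9: (10)(-2) − (4)(-2) = -12
P_9→P_1: (4)(6) − (9)(-2) = 42
Σ = 462
Area = |Σ|/2 = 231.

231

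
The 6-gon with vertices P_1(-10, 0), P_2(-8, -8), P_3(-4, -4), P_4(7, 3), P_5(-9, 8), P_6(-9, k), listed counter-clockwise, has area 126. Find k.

The doubled signed area Σ (x_i y_{i+1} − x_{i+1} y_i) is linear in k.
With k=0 it equals 251; the coefficient of k is 1 (from the two edges through P_6).
So 1·k + 251 = 2·126 = 252 ⇒ k = 1.

1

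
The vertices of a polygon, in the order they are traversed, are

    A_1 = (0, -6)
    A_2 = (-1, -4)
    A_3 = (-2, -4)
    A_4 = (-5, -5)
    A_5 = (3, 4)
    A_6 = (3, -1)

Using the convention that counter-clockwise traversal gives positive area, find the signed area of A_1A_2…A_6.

Apply the surveyor's formula: 2A = Σ (x_i·y_{i+1} − x_{i+1}·y_i), indices taken mod 6.
Σ = (-6) + (-4) + (-10) + (-5) + (-15) + (-18) = -58
Signed area = Σ/2 = -29 (negative ⇒ clockwise traversal).

-29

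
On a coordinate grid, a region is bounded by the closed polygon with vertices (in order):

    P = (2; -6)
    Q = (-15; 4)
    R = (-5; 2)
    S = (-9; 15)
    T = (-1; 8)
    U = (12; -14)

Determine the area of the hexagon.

Apply the shoelace formula: 2A = Σ (x_i·y_{i+1} − x_{i+1}·y_i), indices taken mod 6.
P→Q: (2)(4) − (-15)(-6) = -82
Q→R: (-15)(2) − (-5)(4) = -10
R→S: (-5)(15) − (-9)(2) = -57
S→T: (-9)(8) − (-1)(15) = -57
T→U: (-1)(-14) − (12)(8) = -82
U→P: (12)(-6) − (2)(-14) = -44
Σ = -332
Area = |Σ|/2 = 166.

166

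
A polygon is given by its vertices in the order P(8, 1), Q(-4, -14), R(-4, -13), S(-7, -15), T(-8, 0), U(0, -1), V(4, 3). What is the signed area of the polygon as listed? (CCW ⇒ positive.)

Apply Gauss's area formula: 2A = Σ (x_i·y_{i+1} − x_{i+1}·y_i), indices taken mod 7.
Σ = (-108) + (-4) + (-31) + (-120) + (8) + (4) + (-20) = -271
Signed area = Σ/2 = -135.5 (negative ⇒ clockwise traversal).

-135.5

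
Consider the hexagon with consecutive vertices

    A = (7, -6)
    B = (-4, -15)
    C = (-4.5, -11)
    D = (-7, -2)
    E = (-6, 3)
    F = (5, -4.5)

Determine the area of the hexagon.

A→B: (7)(-15) − (-4)(-6) = -129
B→C: (-4)(-11) − (-4.5)(-15) = -23.5
C→D: (-4.5)(-2) − (-7)(-11) = -68
D→E: (-7)(3) − (-6)(-2) = -33
E→F: (-6)(-4.5) − (5)(3) = 12
F→A: (5)(-6) − (7)(-4.5) = 1.5
Σ = -240
Area = |Σ|/2 = 120.

120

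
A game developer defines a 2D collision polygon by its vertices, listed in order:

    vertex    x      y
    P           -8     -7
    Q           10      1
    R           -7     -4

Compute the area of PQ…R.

Cross-terms: 62, -33, 17  ⇒  Σ = 46
Area = |Σ|/2 = 23.

23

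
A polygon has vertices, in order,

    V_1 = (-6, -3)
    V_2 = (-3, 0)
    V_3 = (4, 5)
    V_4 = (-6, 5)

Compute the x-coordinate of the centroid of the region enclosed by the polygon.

-305/111

Apply Gauss's area formula. First the cross-terms c_i = x_i·y_{i+1} − x_{i+1}·y_i:
  -9, -15, 50, 48  ⇒  2A = 74, A = 37.
Then Σ (x_i + x_{i+1})·c_i = -610, so x̄ = -610 / (6·37) = -305/111.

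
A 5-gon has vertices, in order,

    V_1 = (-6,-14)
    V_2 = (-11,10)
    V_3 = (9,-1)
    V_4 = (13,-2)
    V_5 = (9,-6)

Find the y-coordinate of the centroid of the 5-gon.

Apply Gauss's area formula. First the cross-terms c_i = x_i·y_{i+1} − x_{i+1}·y_i:
  -214, -79, -5, -60, -162  ⇒  2A = -520, A = -260.
Then Σ (y_i + y_{i+1})·c_i = 3880, so ȳ = 3880 / (6·(-260)) = -97/39.

-97/39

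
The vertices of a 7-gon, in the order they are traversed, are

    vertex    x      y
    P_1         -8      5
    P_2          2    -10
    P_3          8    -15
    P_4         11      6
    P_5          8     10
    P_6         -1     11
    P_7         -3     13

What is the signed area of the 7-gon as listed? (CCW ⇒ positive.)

301

Apply the shoelace (surveyor's) formula: 2A = Σ (x_i·y_{i+1} − x_{i+1}·y_i), indices taken mod 7.
P_1→P_2: (-8)(-10) − (2)(5) = 70
P_2→P_3: (2)(-15) − (8)(-10) = 50
P_3→P_4: (8)(6) − (11)(-15) = 213
P_4→P_5: (11)(10) − (8)(6) = 62
P_5→P_6: (8)(11) − (-1)(10) = 98
P_6→P_7: (-1)(13) − (-3)(11) = 20
P_7→P_1: (-3)(5) − (-8)(13) = 89
Σ = 602
Signed area = Σ/2 = 301 (positive ⇒ counter-clockwise traversal).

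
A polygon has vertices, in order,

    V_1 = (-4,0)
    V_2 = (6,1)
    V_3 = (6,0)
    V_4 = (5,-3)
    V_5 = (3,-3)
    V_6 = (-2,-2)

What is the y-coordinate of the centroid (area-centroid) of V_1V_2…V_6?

Apply the surveyor's formula. First the cross-terms c_i = x_i·y_{i+1} − x_{i+1}·y_i:
  -4, -6, -18, -6, -12, -8  ⇒  2A = -54, A = -27.
Then Σ (y_i + y_{i+1})·c_i = 156, so ȳ = 156 / (6·(-27)) = -26/27.

-26/27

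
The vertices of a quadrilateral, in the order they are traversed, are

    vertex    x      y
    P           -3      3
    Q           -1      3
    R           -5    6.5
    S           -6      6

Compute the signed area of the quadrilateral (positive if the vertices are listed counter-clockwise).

5.75

Apply the surveyor's formula: 2A = Σ (x_i·y_{i+1} − x_{i+1}·y_i), indices taken mod 4.
Σ = (-6) + (8.5) + (9) + (0) = 11.5
Signed area = Σ/2 = 5.75 (positive ⇒ counter-clockwise traversal).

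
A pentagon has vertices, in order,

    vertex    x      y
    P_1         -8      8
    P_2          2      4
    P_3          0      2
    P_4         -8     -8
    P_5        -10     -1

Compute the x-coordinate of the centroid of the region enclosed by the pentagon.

Apply Gauss's area formula. First the cross-terms c_i = x_i·y_{i+1} − x_{i+1}·y_i:
  -48, 4, 16, -72, -88  ⇒  2A = -188, A = -94.
Then Σ (x_i + x_{i+1})·c_i = 3048, so x̄ = 3048 / (6·(-94)) = -254/47.

-254/47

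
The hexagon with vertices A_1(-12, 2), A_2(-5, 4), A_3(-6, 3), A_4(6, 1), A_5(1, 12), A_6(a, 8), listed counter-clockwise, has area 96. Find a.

The doubled signed area Σ (x_i y_{i+1} − x_{i+1} y_i) is linear in a.
With a=0 it equals 122; the coefficient of a is -10 (from the two edges through A_6).
So -10·a + 122 = 2·96 = 192 ⇒ a = -7.

-7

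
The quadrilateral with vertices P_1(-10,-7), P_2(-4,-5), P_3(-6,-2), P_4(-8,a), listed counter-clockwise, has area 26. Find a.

3

Write out the shoelace sum; only the two edges meeting at P_4 involve a:
2·Area = [((-6)·a − (-8)·(-2)) + ((-8)·(-7) − (-10)·a)] + 0
       = 4·a + 40 = 52
⇒ a = 3.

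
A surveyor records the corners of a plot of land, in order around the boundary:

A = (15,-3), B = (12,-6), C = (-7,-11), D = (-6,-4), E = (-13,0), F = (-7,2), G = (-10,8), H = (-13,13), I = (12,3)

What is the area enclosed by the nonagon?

Apply Gauss's area formula: 2A = Σ (x_i·y_{i+1} − x_{i+1}·y_i), indices taken mod 9.
Cross-terms: -54, -174, -38, -52, -26, -36, -26, -195, -81  ⇒  Σ = -682
Area = |Σ|/2 = 341.

341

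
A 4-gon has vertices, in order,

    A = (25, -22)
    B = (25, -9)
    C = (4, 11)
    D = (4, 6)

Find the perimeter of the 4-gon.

82

|AB| = √((0)² + (13)²) = √169 = 13
|BC| = √((-21)² + (20)²) = √841 = 29
|CD| = √((0)² + (-5)²) = √25 = 5
|DA| = √((21)² + (-28)²) = √1225 = 35
Perimeter = 13 + 29 + 5 + 35 = 82.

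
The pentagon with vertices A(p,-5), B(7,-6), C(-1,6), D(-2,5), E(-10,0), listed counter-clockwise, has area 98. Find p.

Write out the shoelace sum; only the two edges meeting at A involve p:
2·Area = [((-10)·(-5) − p·0) + (p·(-6) − 7·(-5))] + 93
       = -6·p + 178 = 196
⇒ p = -3.

-3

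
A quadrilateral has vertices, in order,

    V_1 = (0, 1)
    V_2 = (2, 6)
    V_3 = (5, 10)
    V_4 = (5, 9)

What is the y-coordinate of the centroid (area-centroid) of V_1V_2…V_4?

Apply the surveyor's formula. First the cross-terms c_i = x_i·y_{i+1} − x_{i+1}·y_i:
  -2, -10, -5, 5  ⇒  2A = -12, A = -6.
Then Σ (y_i + y_{i+1})·c_i = -219, so ȳ = -219 / (6·(-6)) = 73/12.

73/12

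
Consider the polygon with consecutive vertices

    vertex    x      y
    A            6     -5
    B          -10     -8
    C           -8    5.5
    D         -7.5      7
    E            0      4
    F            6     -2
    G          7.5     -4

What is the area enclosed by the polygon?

154.125

Apply the shoelace (surveyor's) formula: 2A = Σ (x_i·y_{i+1} − x_{i+1}·y_i), indices taken mod 7.
Cross-terms: -98, -119, -14.75, -30, -24, -9, -13.5  ⇒  Σ = -308.25
Area = |Σ|/2 = 154.125.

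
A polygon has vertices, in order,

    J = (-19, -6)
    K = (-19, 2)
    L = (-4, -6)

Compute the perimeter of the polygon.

|JK| = √((0)² + (8)²) = √64 = 8
|KL| = √((15)² + (-8)²) = √289 = 17
|LJ| = √((-15)² + (0)²) = √225 = 15
Perimeter = 8 + 17 + 15 = 40.

40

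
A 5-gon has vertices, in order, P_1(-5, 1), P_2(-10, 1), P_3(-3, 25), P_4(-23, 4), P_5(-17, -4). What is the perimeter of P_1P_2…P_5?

|P_1P_2| = √((-5)² + (0)²) = √25 = 5
|P_2P_3| = √((7)² + (24)²) = √625 = 25
|P_3P_4| = √((-20)² + (-21)²) = √841 = 29
|P_4P_5| = √((6)² + (-8)²) = √100 = 10
|P_5P_1| = √((12)² + (5)²) = √169 = 13
Perimeter = 5 + 25 + 29 + 10 + 13 = 82.

82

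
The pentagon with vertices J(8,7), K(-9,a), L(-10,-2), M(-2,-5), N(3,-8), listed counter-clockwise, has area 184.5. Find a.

7

The doubled signed area Σ (x_i y_{i+1} − x_{i+1} y_i) is linear in a.
With a=0 it equals 243; the coefficient of a is 18 (from the two edges through K).
So 18·a + 243 = 2·184.5 = 369 ⇒ a = 7.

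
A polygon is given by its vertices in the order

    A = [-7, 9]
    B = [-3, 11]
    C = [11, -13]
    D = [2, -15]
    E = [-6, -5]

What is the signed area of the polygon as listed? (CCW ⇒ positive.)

Σ = (-50) + (-82) + (-139) + (-100) + (-89) = -460
Signed area = Σ/2 = -230 (negative ⇒ clockwise traversal).

-230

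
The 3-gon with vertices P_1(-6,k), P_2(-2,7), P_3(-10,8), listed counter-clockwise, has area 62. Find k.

-8

Write out the shoelace sum; only the two edges meeting at P_1 involve k:
2·Area = [((-10)·k − (-6)·8) + ((-6)·7 − (-2)·k)] + 54
       = -8·k + 60 = 124
⇒ k = -8.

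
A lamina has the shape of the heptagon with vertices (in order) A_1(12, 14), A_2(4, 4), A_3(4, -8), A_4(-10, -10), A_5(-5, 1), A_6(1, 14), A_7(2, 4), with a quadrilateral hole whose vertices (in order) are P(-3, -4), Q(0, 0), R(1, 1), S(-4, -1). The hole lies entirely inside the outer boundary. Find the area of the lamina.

Outer boundary:
Apply the surveyor's formula: 2A = Σ (x_i·y_{i+1} − x_{i+1}·y_i), indices taken mod 7.
Cross-terms: -8, -48, -120, -60, -71, -24, -20  ⇒  Σ = -351
Area = |Σ|/2 = 175.5.
Hole:
Apply the shoelace (surveyor's) formula: 2A = Σ (x_i·y_{i+1} − x_{i+1}·y_i), indices taken mod 4.
Σ = (0) + (0) + (3) + (13) = 16
Area = |Σ|/2 = 8.
Net area = 175.5 − 8 = 167.5.

167.5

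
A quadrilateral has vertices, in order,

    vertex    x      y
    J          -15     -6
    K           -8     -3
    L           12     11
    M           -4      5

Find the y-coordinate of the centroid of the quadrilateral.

98/37

Apply the surveyor's formula. First the cross-terms c_i = x_i·y_{i+1} − x_{i+1}·y_i:
  -3, -52, 104, 99  ⇒  2A = 148, A = 74.
Then Σ (y_i + y_{i+1})·c_i = 1176, so ȳ = 1176 / (6·74) = 98/37.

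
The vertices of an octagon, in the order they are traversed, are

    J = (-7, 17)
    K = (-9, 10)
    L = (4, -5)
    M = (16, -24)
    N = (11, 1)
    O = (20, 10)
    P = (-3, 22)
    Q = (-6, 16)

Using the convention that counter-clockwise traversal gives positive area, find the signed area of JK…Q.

503

Apply Gauss's area formula: 2A = Σ (x_i·y_{i+1} − x_{i+1}·y_i), indices taken mod 8.
Cross-terms: 83, 5, -16, 280, 90, 470, 84, 10  ⇒  Σ = 1006
Signed area = Σ/2 = 503 (positive ⇒ counter-clockwise traversal).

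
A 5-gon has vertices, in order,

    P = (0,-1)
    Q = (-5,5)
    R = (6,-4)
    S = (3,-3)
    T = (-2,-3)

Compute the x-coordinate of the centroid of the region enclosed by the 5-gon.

Apply Gauss's area formula. First the cross-terms c_i = x_i·y_{i+1} − x_{i+1}·y_i:
  -5, -10, -6, -15, 2  ⇒  2A = -34, A = -17.
Then Σ (x_i + x_{i+1})·c_i = -58, so x̄ = -58 / (6·(-17)) = 29/51.

29/51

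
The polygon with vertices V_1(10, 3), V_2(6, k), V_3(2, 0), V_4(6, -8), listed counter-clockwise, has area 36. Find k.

Write out the shoelace sum; only the two edges meeting at V_2 involve k:
2·Area = [(10·k − 6·3) + (6·0 − 2·k)] + 82
       = 8·k + 64 = 72
⇒ k = 1.

1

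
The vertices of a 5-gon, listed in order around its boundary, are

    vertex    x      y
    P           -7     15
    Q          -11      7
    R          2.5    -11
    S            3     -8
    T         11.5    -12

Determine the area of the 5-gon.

Cross-terms: 116, 103.5, 13, 56, 88.5  ⇒  Σ = 377
Area = |Σ|/2 = 188.5.

188.5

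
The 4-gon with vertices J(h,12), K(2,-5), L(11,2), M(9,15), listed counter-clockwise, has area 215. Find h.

The doubled signed area Σ (x_i y_{i+1} − x_{i+1} y_i) is linear in h.
With h=0 it equals 290; the coefficient of h is -20 (from the two edges through J).
So -20·h + 290 = 2·215 = 430 ⇒ h = -7.

-7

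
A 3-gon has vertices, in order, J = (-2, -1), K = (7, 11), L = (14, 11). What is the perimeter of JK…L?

|JK| = √((9)² + (12)²) = √225 = 15
|KL| = √((7)² + (0)²) = √49 = 7
|LJ| = √((-16)² + (-12)²) = √400 = 20
Perimeter = 15 + 7 + 20 = 42.

42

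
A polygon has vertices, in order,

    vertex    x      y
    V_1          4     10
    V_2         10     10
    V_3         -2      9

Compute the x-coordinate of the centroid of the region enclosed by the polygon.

4

Apply the shoelace (surveyor's) formula. First the cross-terms c_i = x_i·y_{i+1} − x_{i+1}·y_i:
  -60, 110, -56  ⇒  2A = -6, A = -3.
Then Σ (x_i + x_{i+1})·c_i = -72, so x̄ = -72 / (6·(-3)) = 4.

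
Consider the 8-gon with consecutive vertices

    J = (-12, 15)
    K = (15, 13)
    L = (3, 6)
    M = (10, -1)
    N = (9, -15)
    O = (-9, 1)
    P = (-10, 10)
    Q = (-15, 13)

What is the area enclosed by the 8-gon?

Σ = (-381) + (51) + (-63) + (-141) + (-126) + (-80) + (20) + (-69) = -789
Area = |Σ|/2 = 394.5.

394.5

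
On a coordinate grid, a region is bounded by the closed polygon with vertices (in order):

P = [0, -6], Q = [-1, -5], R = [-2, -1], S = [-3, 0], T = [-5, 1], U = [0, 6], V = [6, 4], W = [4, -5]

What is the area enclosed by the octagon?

78.5

Apply the shoelace formula: 2A = Σ (x_i·y_{i+1} − x_{i+1}·y_i), indices taken mod 8.
Σ = (-6) + (-9) + (-3) + (-3) + (-30) + (-36) + (-46) + (-24) = -157
Area = |Σ|/2 = 78.5.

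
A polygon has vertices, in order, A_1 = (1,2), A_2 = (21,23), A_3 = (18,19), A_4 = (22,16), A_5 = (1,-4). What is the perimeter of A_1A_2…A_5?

74

|A_1A_2| = √((20)² + (21)²) = √841 = 29
|A_2A_3| = √((-3)² + (-4)²) = √25 = 5
|A_3A_4| = √((4)² + (-3)²) = √25 = 5
|A_4A_5| = √((-21)² + (-20)²) = √841 = 29
|A_5A_1| = √((0)² + (6)²) = √36 = 6
Perimeter = 29 + 5 + 5 + 29 + 6 = 74.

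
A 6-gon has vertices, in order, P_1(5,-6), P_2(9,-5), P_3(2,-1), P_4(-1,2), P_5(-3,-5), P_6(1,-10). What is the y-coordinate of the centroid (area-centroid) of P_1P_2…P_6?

Apply the shoelace formula. First the cross-terms c_i = x_i·y_{i+1} − x_{i+1}·y_i:
  29, 1, 3, 11, 35, 44  ⇒  2A = 123, A = 61.5.
Then Σ (y_i + y_{i+1})·c_i = -1584, so ȳ = -1584 / (6·61.5) = -176/41.

-176/41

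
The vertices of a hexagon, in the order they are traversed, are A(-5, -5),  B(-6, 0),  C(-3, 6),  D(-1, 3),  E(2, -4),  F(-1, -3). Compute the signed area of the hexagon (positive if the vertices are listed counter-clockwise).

Apply the surveyor's formula: 2A = Σ (x_i·y_{i+1} − x_{i+1}·y_i), indices taken mod 6.
Σ = (-30) + (-36) + (-3) + (-2) + (-10) + (-10) = -91
Signed area = Σ/2 = -45.5 (negative ⇒ clockwise traversal).

-45.5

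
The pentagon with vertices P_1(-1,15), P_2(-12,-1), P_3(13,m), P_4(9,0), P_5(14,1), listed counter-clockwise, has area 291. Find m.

-8

The doubled signed area Σ (x_i y_{i+1} − x_{i+1} y_i) is linear in m.
With m=0 it equals 414; the coefficient of m is -21 (from the two edges through P_3).
So -21·m + 414 = 2·291 = 582 ⇒ m = -8.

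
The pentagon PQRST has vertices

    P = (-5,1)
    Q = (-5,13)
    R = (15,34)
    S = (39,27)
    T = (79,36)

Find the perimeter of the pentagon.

|PQ| = √((0)² + (12)²) = √144 = 12
|QR| = √((20)² + (21)²) = √841 = 29
|RS| = √((24)² + (-7)²) = √625 = 25
|ST| = √((40)² + (9)²) = √1681 = 41
|TP| = √((-84)² + (-35)²) = √8281 = 91
Perimeter = 12 + 29 + 25 + 41 + 91 = 198.

198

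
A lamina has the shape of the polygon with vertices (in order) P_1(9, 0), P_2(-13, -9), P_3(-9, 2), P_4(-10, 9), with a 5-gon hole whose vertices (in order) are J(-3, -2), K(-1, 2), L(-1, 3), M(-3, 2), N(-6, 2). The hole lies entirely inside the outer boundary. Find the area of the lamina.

154

Outer boundary:
Σ = (-81) + (-107) + (-61) + (-81) = -330
Area = |Σ|/2 = 165.
Hole:
Apply the shoelace (surveyor's) formula: 2A = Σ (x_i·y_{i+1} − x_{i+1}·y_i), indices taken mod 5.
Cross-terms: -8, -1, 7, 6, 18  ⇒  Σ = 22
Area = |Σ|/2 = 11.
Net area = 165 − 11 = 154.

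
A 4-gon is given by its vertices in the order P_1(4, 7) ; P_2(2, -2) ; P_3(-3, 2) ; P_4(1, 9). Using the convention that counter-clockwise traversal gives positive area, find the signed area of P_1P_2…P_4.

Σ = (-22) + (-2) + (-29) + (-29) = -82
Signed area = Σ/2 = -41 (negative ⇒ clockwise traversal).

-41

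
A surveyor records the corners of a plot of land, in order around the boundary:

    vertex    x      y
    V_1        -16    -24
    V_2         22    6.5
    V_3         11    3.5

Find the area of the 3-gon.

110.75

Apply the shoelace formula: 2A = Σ (x_i·y_{i+1} − x_{i+1}·y_i), indices taken mod 3.
Σ = (424) + (5.5) + (-208) = 221.5
Area = |Σ|/2 = 110.75.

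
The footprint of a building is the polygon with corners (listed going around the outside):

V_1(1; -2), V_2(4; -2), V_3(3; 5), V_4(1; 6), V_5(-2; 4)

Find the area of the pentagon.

Apply the shoelace formula: 2A = Σ (x_i·y_{i+1} − x_{i+1}·y_i), indices taken mod 5.
V_1→V_2: (1)(-2) − (4)(-2) = 6
V_2→V_3: (4)(5) − (3)(-2) = 26
V_3→V_4: (3)(6) − (1)(5) = 13
V_4→V_5: (1)(4) − (-2)(6) = 16
V_5→V_1: (-2)(-2) − (1)(4) = 0
Σ = 61
Area = |Σ|/2 = 30.5.

30.5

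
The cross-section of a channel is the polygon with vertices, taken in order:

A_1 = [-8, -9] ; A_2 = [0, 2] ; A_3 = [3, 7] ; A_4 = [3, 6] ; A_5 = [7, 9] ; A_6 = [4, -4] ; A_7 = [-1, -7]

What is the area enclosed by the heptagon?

Σ = (-16) + (-6) + (-3) + (-15) + (-64) + (-32) + (-47) = -183
Area = |Σ|/2 = 91.5.

91.5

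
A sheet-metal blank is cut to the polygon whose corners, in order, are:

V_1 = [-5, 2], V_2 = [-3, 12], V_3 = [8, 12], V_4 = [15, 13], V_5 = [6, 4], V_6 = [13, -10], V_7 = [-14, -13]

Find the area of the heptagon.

397

V_1→V_2: (-5)(12) − (-3)(2) = -54
V_2→V_3: (-3)(12) − (8)(12) = -132
V_3→V_4: (8)(13) − (15)(12) = -76
V_4→V_5: (15)(4) − (6)(13) = -18
V_5→V_6: (6)(-10) − (13)(4) = -112
V_6→V_7: (13)(-13) − (-14)(-10) = -309
V_7→V_1: (-14)(2) − (-5)(-13) = -93
Σ = -794
Area = |Σ|/2 = 397.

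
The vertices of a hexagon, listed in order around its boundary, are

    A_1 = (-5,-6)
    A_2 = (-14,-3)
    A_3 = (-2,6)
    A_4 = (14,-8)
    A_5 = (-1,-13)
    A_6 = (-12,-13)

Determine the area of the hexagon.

276.5

Apply Gauss's area formula: 2A = Σ (x_i·y_{i+1} − x_{i+1}·y_i), indices taken mod 6.
Σ = (-69) + (-90) + (-68) + (-190) + (-143) + (7) = -553
Area = |Σ|/2 = 276.5.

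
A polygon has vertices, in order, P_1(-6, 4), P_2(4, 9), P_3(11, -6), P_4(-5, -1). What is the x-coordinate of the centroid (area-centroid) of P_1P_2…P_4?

Apply the surveyor's formula. First the cross-terms c_i = x_i·y_{i+1} − x_{i+1}·y_i:
  -70, -123, -41, -26  ⇒  2A = -260, A = -130.
Then Σ (x_i + x_{i+1})·c_i = -1665, so x̄ = -1665 / (6·(-130)) = 111/52.

111/52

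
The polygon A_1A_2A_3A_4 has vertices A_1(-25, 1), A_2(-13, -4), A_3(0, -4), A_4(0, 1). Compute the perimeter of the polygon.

|A_1A_2| = √((12)² + (-5)²) = √169 = 13
|A_2A_3| = √((13)² + (0)²) = √169 = 13
|A_3A_4| = √((0)² + (5)²) = √25 = 5
|A_4A_1| = √((-25)² + (0)²) = √625 = 25
Perimeter = 13 + 13 + 5 + 25 = 56.

56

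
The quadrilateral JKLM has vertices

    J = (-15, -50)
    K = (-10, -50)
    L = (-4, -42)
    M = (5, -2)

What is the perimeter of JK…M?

108

|JK| = √((5)² + (0)²) = √25 = 5
|KL| = √((6)² + (8)²) = √100 = 10
|LM| = √((9)² + (40)²) = √1681 = 41
|MJ| = √((-20)² + (-48)²) = √2704 = 52
Perimeter = 5 + 10 + 41 + 52 = 108.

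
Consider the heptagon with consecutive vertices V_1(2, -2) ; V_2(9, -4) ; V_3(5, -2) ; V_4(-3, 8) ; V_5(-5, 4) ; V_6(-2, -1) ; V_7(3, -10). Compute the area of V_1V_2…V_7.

Apply the shoelace (surveyor's) formula: 2A = Σ (x_i·y_{i+1} − x_{i+1}·y_i), indices taken mod 7.
Cross-terms: 10, 2, 34, 28, 13, 23, 14  ⇒  Σ = 124
Area = |Σ|/2 = 62.

62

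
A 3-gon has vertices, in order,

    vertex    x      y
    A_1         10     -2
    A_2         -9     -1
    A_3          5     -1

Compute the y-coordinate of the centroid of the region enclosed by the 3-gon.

-4/3

Apply Gauss's area formula. First the cross-terms c_i = x_i·y_{i+1} − x_{i+1}·y_i:
  -28, 14, 0  ⇒  2A = -14, A = -7.
Then Σ (y_i + y_{i+1})·c_i = 56, so ȳ = 56 / (6·(-7)) = -4/3.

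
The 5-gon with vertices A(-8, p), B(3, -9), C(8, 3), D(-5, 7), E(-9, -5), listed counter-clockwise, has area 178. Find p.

Write out the shoelace sum; only the two edges meeting at A involve p:
2·Area = [((-9)·p − (-8)·(-5)) + ((-8)·(-9) − 3·p)] + 240
       = -12·p + 272 = 356
⇒ p = -7.

-7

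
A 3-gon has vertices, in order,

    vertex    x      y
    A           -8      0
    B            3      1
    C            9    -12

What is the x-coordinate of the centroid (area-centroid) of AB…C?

Apply the shoelace (surveyor's) formula. First the cross-terms c_i = x_i·y_{i+1} − x_{i+1}·y_i:
  -8, -45, -96  ⇒  2A = -149, A = -74.5.
Then Σ (x_i + x_{i+1})·c_i = -596, so x̄ = -596 / (6·(-74.5)) = 4/3.

4/3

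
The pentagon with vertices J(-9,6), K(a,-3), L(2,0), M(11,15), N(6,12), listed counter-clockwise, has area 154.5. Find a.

-10

Write out the shoelace sum; only the two edges meeting at K involve a:
2·Area = [((-9)·(-3) − a·6) + (a·0 − 2·(-3))] + 216
       = -6·a + 249 = 309
⇒ a = -10.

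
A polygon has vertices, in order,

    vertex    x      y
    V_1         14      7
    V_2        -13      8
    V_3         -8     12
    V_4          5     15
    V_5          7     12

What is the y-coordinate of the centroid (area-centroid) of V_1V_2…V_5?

2377/233

Apply the shoelace (surveyor's) formula. First the cross-terms c_i = x_i·y_{i+1} − x_{i+1}·y_i:
  203, -92, -180, -45, -119  ⇒  2A = -233, A = -116.5.
Then Σ (y_i + y_{i+1})·c_i = -7131, so ȳ = -7131 / (6·(-116.5)) = 2377/233.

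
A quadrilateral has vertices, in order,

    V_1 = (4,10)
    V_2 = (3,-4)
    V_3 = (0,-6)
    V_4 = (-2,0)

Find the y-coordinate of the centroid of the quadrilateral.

7/9

Apply the surveyor's formula. First the cross-terms c_i = x_i·y_{i+1} − x_{i+1}·y_i:
  -46, -18, -12, -20  ⇒  2A = -96, A = -48.
Then Σ (y_i + y_{i+1})·c_i = -224, so ȳ = -224 / (6·(-48)) = 7/9.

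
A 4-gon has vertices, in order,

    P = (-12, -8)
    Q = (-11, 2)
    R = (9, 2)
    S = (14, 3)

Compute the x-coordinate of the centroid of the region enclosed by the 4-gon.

Apply the surveyor's formula. First the cross-terms c_i = x_i·y_{i+1} − x_{i+1}·y_i:
  -112, -40, -1, -76  ⇒  2A = -229, A = -114.5.
Then Σ (x_i + x_{i+1})·c_i = 2481, so x̄ = 2481 / (6·(-114.5)) = -827/229.

-827/229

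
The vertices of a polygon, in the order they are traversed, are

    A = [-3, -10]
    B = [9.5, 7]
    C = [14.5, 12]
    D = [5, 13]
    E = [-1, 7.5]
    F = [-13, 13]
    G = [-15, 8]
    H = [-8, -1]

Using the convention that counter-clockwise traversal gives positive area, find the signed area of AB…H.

Cross-terms: 74, 12.5, 128.5, 50.5, 84.5, 91, 79, 77  ⇒  Σ = 597
Signed area = Σ/2 = 298.5 (positive ⇒ counter-clockwise traversal).

298.5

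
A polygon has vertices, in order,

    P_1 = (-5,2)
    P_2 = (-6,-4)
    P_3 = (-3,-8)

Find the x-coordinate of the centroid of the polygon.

-14/3

Apply the shoelace formula. First the cross-terms c_i = x_i·y_{i+1} − x_{i+1}·y_i:
  32, 36, -46  ⇒  2A = 22, A = 11.
Then Σ (x_i + x_{i+1})·c_i = -308, so x̄ = -308 / (6·11) = -14/3.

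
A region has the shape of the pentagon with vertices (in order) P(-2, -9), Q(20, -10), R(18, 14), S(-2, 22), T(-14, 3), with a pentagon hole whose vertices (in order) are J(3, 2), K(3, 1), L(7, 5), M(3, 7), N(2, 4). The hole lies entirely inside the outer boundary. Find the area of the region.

Outer boundary:
P→Q: (-2)(-10) − (20)(-9) = 200
Q→R: (20)(14) − (18)(-10) = 460
R→S: (18)(22) − (-2)(14) = 424
S→T: (-2)(3) − (-14)(22) = 302
T→P: (-14)(-9) − (-2)(3) = 132
Σ = 1518
Area = |Σ|/2 = 759.
Hole:
Apply the surveyor's formula: 2A = Σ (x_i·y_{i+1} − x_{i+1}·y_i), indices taken mod 5.
J→K: (3)(1) − (3)(2) = -3
K→L: (3)(5) − (7)(1) = 8
L→M: (7)(7) − (3)(5) = 34
M→N: (3)(4) − (2)(7) = -2
N→J: (2)(2) − (3)(4) = -8
Σ = 29
Area = |Σ|/2 = 14.5.
Net area = 759 − 14.5 = 744.5.

744.5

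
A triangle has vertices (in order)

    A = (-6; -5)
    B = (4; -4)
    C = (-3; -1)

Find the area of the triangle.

18.5

Apply the shoelace (surveyor's) formula: 2A = Σ (x_i·y_{i+1} − x_{i+1}·y_i), indices taken mod 3.
A→B: (-6)(-4) − (4)(-5) = 44
B→C: (4)(-1) − (-3)(-4) = -16
C→A: (-3)(-5) − (-6)(-1) = 9
Σ = 37
Area = |Σ|/2 = 18.5.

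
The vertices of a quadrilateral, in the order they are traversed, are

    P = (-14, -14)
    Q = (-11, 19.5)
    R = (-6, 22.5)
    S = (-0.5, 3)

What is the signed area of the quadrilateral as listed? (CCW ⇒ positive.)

-257.625

Apply the surveyor's formula: 2A = Σ (x_i·y_{i+1} − x_{i+1}·y_i), indices taken mod 4.
Cross-terms: -427, -130.5, -6.75, 49  ⇒  Σ = -515.25
Signed area = Σ/2 = -257.625 (negative ⇒ clockwise traversal).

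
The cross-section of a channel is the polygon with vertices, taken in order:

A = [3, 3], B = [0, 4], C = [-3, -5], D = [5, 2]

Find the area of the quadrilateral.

26

Σ = (12) + (12) + (19) + (9) = 52
Area = |Σ|/2 = 26.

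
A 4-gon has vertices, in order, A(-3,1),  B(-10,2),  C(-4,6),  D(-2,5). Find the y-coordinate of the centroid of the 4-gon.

138/43

Apply the shoelace (surveyor's) formula. First the cross-terms c_i = x_i·y_{i+1} − x_{i+1}·y_i:
  4, -52, -8, 13  ⇒  2A = -43, A = -21.5.
Then Σ (y_i + y_{i+1})·c_i = -414, so ȳ = -414 / (6·(-21.5)) = 138/43.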